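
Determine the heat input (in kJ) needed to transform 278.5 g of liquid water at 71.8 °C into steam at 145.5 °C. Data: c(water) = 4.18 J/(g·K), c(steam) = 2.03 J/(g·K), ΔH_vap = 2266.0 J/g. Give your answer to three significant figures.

q1 (heat water 71.8→100.0 °C): 278.5 × 4.18 × 28.2 = 32828 J
q2 (vaporize at 100 °C): 278.5 × 2266.0 = 631081 J
q3 (heat steam 100.0→145.5 °C): 278.5 × 2.03 × 45.5 = 25724 J
Total: 32828 + 631081 + 25724 = 689633 J = 690 kJ

q = 690 kJ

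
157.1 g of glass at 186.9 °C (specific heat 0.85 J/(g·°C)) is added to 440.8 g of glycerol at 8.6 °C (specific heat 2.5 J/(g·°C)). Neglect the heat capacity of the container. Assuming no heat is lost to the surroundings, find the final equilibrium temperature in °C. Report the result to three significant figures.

Heat lost by glass = heat gained by glycerol.
(157.1)(0.85)(186.9 − T) = (440.8)(2.5)(T − 8.6)
133.535 (186.9 − T) = 1102 (T − 8.6)
24958 − 133.535 T = 1102 T − 9477.2
34435.2 = 1235.535 T
T = 27.87 °C

T_f = 27.9 °C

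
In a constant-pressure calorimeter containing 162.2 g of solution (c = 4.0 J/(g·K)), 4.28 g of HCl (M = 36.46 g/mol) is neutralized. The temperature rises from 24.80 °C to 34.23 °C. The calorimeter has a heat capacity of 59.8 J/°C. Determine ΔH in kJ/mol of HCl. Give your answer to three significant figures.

|ΔT| = |34.23 − 24.80| = 9.43 °C
|q_surr| = (162.2 × 4.0 + 59.8) × 9.43 = 708.6 × 9.43 = 6682 J
n(HCl) = 4.28 / 36.46 = 0.1174 mol
Temperature rose, so q_rxn = −|q_surr| = -6.682 kJ
ΔH = q_rxn / n = -56.92 kJ/mol

ΔH = -56.9 kJ/mol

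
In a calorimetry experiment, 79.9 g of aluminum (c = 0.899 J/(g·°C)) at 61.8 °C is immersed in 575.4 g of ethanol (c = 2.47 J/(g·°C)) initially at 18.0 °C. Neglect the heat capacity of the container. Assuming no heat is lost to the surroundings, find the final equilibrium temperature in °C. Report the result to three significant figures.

Heat lost by aluminum = heat gained by ethanol.
(79.9)(0.899)(61.8 − T) = (575.4)(2.47)(T − 18.0)
71.8301 (61.8 − T) = 1421.238 (T − 18.0)
4439.1 − 71.8301 T = 1421.238 T − 25582
30021.1 = 1493.0681 T
T = 20.11 °C

T_f = 20.1 °C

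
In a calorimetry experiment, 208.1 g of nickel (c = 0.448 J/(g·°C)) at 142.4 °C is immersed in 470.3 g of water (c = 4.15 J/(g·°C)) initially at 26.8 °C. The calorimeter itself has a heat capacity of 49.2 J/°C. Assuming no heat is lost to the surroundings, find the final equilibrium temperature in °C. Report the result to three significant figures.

Heat lost by nickel = heat gained by water + calorimeter.
(208.1)(0.448)(142.4 − T) = [(470.3)(4.15) + 49.2](T − 26.8)
93.2288 (142.4 − T) = 2000.945 (T − 26.8)
13276 − 93.2288 T = 2000.945 T − 53625
66901 = 2094.1738 T
T = 31.946 °C

T_f = 31.9 °C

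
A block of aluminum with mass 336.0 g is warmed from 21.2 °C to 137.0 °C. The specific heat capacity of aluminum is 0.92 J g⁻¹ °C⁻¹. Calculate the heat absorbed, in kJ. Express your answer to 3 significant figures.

q = m c ΔT = 336.0 × 0.92 × (137.0 − 21.2)
q = 336.0 × 0.92 × 115.8 = 35800 J = 35.8 kJ

q = 35.8 kJ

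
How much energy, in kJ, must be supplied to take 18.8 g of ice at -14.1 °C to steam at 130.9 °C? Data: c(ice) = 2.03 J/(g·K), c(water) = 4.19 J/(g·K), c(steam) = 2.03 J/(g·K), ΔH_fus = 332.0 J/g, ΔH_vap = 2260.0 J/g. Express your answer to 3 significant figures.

q = 58.3 kJ

q1 (heat ice -14.1→0.0 °C): 18.8 × 2.03 × 14.1 = 538 J
q2 (melt at 0 °C): 18.8 × 332.0 = 6242 J
q3 (heat water 0.0→100.0 °C): 18.8 × 4.19 × 100.0 = 7877 J
q4 (vaporize at 100 °C): 18.8 × 2260.0 = 42488 J
q5 (heat steam 100.0→130.9 °C): 18.8 × 2.03 × 30.9 = 1179 J
Total: 538 + 6242 + 7877 + 42488 + 1179 = 58324 J = 58.3 kJ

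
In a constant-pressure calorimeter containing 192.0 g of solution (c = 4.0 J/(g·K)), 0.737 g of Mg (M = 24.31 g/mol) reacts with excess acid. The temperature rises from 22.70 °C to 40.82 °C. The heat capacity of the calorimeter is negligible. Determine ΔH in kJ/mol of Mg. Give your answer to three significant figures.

ΔH = -459 kJ/mol

|ΔT| = |40.82 − 22.70| = 18.12 °C
|q_surr| = (192.0 × 4.0) × 18.12 = 768 × 18.12 = 13920 J
n(Mg) = 0.737 / 24.31 = 0.03032 mol
Temperature rose, so q_rxn = −|q_surr| = -13.92 kJ
ΔH = q_rxn / n = -459.1 kJ/mol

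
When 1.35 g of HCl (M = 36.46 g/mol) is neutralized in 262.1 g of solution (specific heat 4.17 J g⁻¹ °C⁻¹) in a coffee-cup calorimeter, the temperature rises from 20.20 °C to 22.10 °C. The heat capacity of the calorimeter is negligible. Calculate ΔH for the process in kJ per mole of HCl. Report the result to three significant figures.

ΔH = -56.1 kJ/mol

|ΔT| = |22.10 − 20.20| = 1.90 °C
|q_surr| = (262.1 × 4.17) × 1.90 = 1092.957 × 1.90 = 2077 J
n(HCl) = 1.35 / 36.46 = 0.03703 mol
Temperature rose, so q_rxn = −|q_surr| = -2.077 kJ
ΔH = q_rxn / n = -56.09 kJ/mol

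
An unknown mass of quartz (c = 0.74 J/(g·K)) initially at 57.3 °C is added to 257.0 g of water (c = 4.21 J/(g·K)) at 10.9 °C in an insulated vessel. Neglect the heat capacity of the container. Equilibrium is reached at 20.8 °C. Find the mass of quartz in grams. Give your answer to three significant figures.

m = 397 g

q_gained = (257.0 × 4.21) × (20.8 − 10.9) = 10710 J
q_lost = m × 0.74 × (57.3 − 20.8) = 27.01 m
m = 10710 / 27.01 = 397 g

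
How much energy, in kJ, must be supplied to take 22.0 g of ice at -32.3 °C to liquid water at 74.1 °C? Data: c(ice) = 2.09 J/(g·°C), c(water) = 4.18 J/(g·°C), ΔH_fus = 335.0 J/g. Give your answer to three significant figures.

q = 15.7 kJ

q1 (heat ice -32.3→0.0 °C): 22.0 × 2.09 × 32.3 = 1485 J
q2 (melt at 0 °C): 22.0 × 335.0 = 7370 J
q3 (heat water 0.0→74.1 °C): 22.0 × 4.18 × 74.1 = 6814 J
Total: 1485 + 7370 + 6814 = 15669 J = 15.7 kJ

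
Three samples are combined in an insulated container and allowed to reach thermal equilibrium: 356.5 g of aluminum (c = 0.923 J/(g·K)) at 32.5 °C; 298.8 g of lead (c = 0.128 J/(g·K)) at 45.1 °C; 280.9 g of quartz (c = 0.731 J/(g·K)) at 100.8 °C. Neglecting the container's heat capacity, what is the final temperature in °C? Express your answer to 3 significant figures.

T_f = 57.8 °C

Σ mᵢcᵢ(T − Tᵢ) = 0  ⇒  T = Σ mᵢcᵢTᵢ / Σ mᵢcᵢ
Σ mᵢcᵢ = 356.5×0.923 + 298.8×0.128 + 280.9×0.731 = 572.6338
Σ mᵢcᵢTᵢ = 329.0495×32.5 + 38.2464×45.1 + 205.3379×100.8 = 33117
T = 33117 / 572.6338 = 57.83 °C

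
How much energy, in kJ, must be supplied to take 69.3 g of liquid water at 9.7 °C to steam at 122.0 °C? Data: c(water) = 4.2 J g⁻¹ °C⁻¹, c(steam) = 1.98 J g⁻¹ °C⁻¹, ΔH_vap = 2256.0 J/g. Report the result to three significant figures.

q = 186 kJ

q1 (heat water 9.7→100.0 °C): 69.3 × 4.2 × 90.3 = 26283 J
q2 (vaporize at 100 °C): 69.3 × 2256.0 = 156341 J
q3 (heat steam 100.0→122.0 °C): 69.3 × 1.98 × 22.0 = 3019 J
Total: 26283 + 156341 + 3019 = 185643 J = 186 kJ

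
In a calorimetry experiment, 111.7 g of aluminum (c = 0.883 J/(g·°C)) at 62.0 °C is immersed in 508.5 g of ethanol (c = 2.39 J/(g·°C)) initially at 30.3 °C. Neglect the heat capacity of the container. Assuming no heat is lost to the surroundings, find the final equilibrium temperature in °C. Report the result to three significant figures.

T_f = 32.7 °C

Heat lost by aluminum = heat gained by ethanol.
(111.7)(0.883)(62.0 − T) = (508.5)(2.39)(T − 30.3)
98.6311 (62.0 − T) = 1215.315 (T − 30.3)
6115.1 − 98.6311 T = 1215.315 T − 36824
42939.1 = 1313.9461 T
T = 32.68 °C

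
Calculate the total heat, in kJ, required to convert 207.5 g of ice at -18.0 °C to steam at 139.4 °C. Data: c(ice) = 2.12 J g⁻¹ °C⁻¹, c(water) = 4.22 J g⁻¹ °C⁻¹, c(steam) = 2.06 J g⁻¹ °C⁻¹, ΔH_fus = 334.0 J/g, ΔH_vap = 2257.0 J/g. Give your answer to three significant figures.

q = 650 kJ

q1 (heat ice -18.0→0.0 °C): 207.5 × 2.12 × 18.0 = 7918 J
q2 (melt at 0 °C): 207.5 × 334.0 = 69305 J
q3 (heat water 0.0→100.0 °C): 207.5 × 4.22 × 100.0 = 87565 J
q4 (vaporize at 100 °C): 207.5 × 2257.0 = 468328 J
q5 (heat steam 100.0→139.4 °C): 207.5 × 2.06 × 39.4 = 16842 J
Total: 7918 + 69305 + 87565 + 468328 + 16842 = 649958 J = 650 kJ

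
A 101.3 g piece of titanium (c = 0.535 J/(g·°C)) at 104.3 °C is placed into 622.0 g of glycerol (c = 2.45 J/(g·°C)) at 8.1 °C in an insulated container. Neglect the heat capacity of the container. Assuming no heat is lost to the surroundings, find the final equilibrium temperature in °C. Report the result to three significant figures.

Heat lost by titanium = heat gained by glycerol.
(101.3)(0.535)(104.3 − T) = (622.0)(2.45)(T − 8.1)
54.1955 (104.3 − T) = 1523.9 (T − 8.1)
5652.6 − 54.1955 T = 1523.9 T − 12344
17996.6 = 1578.0955 T
T = 11.40 °C

T_f = 11.4 °C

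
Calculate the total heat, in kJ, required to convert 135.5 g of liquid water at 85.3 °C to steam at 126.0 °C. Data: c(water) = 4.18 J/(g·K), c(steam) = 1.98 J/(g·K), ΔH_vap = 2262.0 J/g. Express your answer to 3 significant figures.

q1 (heat water 85.3→100.0 °C): 135.5 × 4.18 × 14.7 = 8326 J
q2 (vaporize at 100 °C): 135.5 × 2262.0 = 306501 J
q3 (heat steam 100.0→126.0 °C): 135.5 × 1.98 × 26.0 = 6976 J
Total: 8326 + 306501 + 6976 = 321803 J = 322 kJ

q = 322 kJ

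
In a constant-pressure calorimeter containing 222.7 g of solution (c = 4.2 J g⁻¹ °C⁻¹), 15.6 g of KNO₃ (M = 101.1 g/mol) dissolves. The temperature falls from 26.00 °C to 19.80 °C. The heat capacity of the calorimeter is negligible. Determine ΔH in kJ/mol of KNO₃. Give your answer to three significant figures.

ΔH = 37.6 kJ/mol

|ΔT| = |19.80 − 26.00| = 6.20 °C
|q_surr| = (222.7 × 4.2) × 6.20 = 935.34 × 6.20 = 5799 J
n(KNO₃) = 15.6 / 101.1 = 0.1543 mol
Temperature fell, so q_rxn = +|q_surr| = 5.799 kJ
ΔH = q_rxn / n = 37.58 kJ/mol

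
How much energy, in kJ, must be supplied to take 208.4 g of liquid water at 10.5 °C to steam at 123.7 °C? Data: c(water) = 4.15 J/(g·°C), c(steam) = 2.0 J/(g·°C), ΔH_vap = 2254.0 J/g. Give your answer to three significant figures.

q1 (heat water 10.5→100.0 °C): 208.4 × 4.15 × 89.5 = 77405 J
q2 (vaporize at 100 °C): 208.4 × 2254.0 = 469734 J
q3 (heat steam 100.0→123.7 °C): 208.4 × 2.0 × 23.7 = 9878 J
Total: 77405 + 469734 + 9878 = 557017 J = 557 kJ

q = 557 kJ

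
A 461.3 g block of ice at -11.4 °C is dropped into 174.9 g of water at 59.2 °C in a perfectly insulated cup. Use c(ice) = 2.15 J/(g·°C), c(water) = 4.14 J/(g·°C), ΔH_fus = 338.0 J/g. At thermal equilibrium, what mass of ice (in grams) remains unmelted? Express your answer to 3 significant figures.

Heat to warm all ice to 0 °C: 461.3×2.15×11.4 = 11306 J
Heat released by water cooling to 0 °C: 174.9×4.14×59.2 = 42866 J
42866 J < 11306 + 461.3×338.0 = 167225.4 J, so not all ice melts; final T = 0 °C.
Heat left for melting: 42866 − 11306 = 31560 J
Mass melted = 31560 / 338.0 = 93.37 g
Ice remaining = 461.3 − 93.37 = 367.93 g

m_ice remaining = 368 g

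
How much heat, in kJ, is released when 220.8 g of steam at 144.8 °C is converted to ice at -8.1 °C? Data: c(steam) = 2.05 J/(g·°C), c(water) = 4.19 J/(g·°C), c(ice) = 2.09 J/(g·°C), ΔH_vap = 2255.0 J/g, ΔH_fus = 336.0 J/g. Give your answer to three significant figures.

q = 689 kJ

q1 (cool steam 144.8→100 °C): 220.8 × 2.05 × 44.8 = 20278 J
q2 (condense at 100 °C): 220.8 × 2255.0 = 497904 J
q3 (cool water 100→0 °C): 220.8 × 4.19 × 100.0 = 92515 J
q4 (freeze at 0 °C): 220.8 × 336.0 = 74189 J
q5 (cool ice 0→-8.1 °C): 220.8 × 2.09 × 8.1 = 3738 J
Total: 20278 + 497904 + 92515 + 74189 + 3738 = 688624 J = 689 kJ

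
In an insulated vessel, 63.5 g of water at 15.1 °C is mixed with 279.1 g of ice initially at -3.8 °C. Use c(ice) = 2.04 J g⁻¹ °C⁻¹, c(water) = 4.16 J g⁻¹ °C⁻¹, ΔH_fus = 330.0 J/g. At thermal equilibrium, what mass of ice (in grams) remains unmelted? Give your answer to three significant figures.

m_ice remaining = 274 g

Heat to warm all ice to 0 °C: 279.1×2.04×3.8 = 2163.6 J
Heat released by water cooling to 0 °C: 63.5×4.16×15.1 = 3988.8 J
3988.8 J < 2163.6 + 279.1×330.0 = 94266.6 J, so not all ice melts; final T = 0 °C.
Heat left for melting: 3988.8 − 2163.6 = 1825.2 J
Mass melted = 1825.2 / 330.0 = 5.531 g
Ice remaining = 279.1 − 5.531 = 273.569 g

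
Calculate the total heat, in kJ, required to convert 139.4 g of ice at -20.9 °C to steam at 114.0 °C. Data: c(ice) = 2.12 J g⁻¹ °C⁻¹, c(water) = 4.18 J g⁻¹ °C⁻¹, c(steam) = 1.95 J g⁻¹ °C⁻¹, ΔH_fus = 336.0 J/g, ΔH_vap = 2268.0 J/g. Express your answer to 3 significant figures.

q1 (heat ice -20.9→0.0 °C): 139.4 × 2.12 × 20.9 = 6177 J
q2 (melt at 0 °C): 139.4 × 336.0 = 46838 J
q3 (heat water 0.0→100.0 °C): 139.4 × 4.18 × 100.0 = 58269 J
q4 (vaporize at 100 °C): 139.4 × 2268.0 = 316159 J
q5 (heat steam 100.0→114.0 °C): 139.4 × 1.95 × 14.0 = 3806 J
Total: 6177 + 46838 + 58269 + 316159 + 3806 = 431249 J = 431 kJ

q = 431 kJ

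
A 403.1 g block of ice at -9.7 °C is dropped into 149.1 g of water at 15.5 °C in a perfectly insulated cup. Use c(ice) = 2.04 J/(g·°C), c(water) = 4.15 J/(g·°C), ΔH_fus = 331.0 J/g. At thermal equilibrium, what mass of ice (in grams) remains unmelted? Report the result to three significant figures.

Heat to warm all ice to 0 °C: 403.1×2.04×9.7 = 7976.5 J
Heat released by water cooling to 0 °C: 149.1×4.15×15.5 = 9590.9 J
9590.9 J < 7976.5 + 403.1×331.0 = 141402.6 J, so not all ice melts; final T = 0 °C.
Heat left for melting: 9590.9 − 7976.5 = 1614.4 J
Mass melted = 1614.4 / 331.0 = 4.877 g
Ice remaining = 403.1 − 4.877 = 398.223 g

m_ice remaining = 398 g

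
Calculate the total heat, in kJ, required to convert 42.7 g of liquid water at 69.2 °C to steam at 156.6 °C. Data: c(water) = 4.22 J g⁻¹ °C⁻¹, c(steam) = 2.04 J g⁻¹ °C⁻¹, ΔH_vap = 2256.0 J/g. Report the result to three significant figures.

q1 (heat water 69.2→100.0 °C): 42.7 × 4.22 × 30.8 = 5550 J
q2 (vaporize at 100 °C): 42.7 × 2256.0 = 96331 J
q3 (heat steam 100.0→156.6 °C): 42.7 × 2.04 × 56.6 = 4930 J
Total: 5550 + 96331 + 4930 = 106811 J = 107 kJ

q = 107 kJ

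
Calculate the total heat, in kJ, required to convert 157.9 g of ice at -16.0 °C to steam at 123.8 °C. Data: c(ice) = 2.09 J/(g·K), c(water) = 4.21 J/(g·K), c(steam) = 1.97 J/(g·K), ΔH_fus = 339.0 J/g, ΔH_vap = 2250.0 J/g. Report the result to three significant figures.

q1 (heat ice -16.0→0.0 °C): 157.9 × 2.09 × 16.0 = 5280 J
q2 (melt at 0 °C): 157.9 × 339.0 = 53528 J
q3 (heat water 0.0→100.0 °C): 157.9 × 4.21 × 100.0 = 66476 J
q4 (vaporize at 100 °C): 157.9 × 2250.0 = 355275 J
q5 (heat steam 100.0→123.8 °C): 157.9 × 1.97 × 23.8 = 7403 J
Total: 5280 + 53528 + 66476 + 355275 + 7403 = 487962 J = 488 kJ

q = 488 kJ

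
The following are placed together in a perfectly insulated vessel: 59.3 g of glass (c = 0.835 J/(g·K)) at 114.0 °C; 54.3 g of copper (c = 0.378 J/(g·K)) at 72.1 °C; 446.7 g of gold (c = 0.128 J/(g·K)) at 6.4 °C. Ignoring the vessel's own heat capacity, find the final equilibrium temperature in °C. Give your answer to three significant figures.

T_f = 58.9 °C

Σ mᵢcᵢ(T − Tᵢ) = 0  ⇒  T = Σ mᵢcᵢTᵢ / Σ mᵢcᵢ
Σ mᵢcᵢ = 59.3×0.835 + 54.3×0.378 + 446.7×0.128 = 127.2185
Σ mᵢcᵢTᵢ = 49.5155×114.0 + 20.5254×72.1 + 57.1776×6.4 = 7490.6
T = 7490.6 / 127.2185 = 58.88 °C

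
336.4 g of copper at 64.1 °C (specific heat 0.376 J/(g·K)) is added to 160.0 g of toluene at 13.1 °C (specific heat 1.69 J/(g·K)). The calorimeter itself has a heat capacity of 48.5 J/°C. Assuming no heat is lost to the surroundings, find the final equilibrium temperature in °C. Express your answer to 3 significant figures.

T_f = 27.6 °C

Heat lost by copper = heat gained by toluene + calorimeter.
(336.4)(0.376)(64.1 − T) = [(160.0)(1.69) + 48.5](T − 13.1)
126.4864 (64.1 − T) = 318.9 (T − 13.1)
8107.8 − 126.4864 T = 318.9 T − 4177.6
12285.4 = 445.3864 T
T = 27.58 °C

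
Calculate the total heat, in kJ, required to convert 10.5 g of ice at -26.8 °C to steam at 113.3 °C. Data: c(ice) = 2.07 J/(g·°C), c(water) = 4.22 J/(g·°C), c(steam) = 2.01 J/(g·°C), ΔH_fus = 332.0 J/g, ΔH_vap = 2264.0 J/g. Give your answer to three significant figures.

q = 32.6 kJ

q1 (heat ice -26.8→0.0 °C): 10.5 × 2.07 × 26.8 = 582 J
q2 (melt at 0 °C): 10.5 × 332.0 = 3486 J
q3 (heat water 0.0→100.0 °C): 10.5 × 4.22 × 100.0 = 4431 J
q4 (vaporize at 100 °C): 10.5 × 2264.0 = 23772 J
q5 (heat steam 100.0→113.3 °C): 10.5 × 2.01 × 13.3 = 281 J
Total: 582 + 3486 + 4431 + 23772 + 281 = 32552 J = 32.6 kJ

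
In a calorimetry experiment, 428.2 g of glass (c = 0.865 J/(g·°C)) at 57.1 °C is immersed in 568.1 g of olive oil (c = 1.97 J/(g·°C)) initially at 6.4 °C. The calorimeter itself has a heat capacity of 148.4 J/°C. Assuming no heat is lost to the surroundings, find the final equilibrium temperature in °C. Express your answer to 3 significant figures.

Heat lost by glass = heat gained by olive oil + calorimeter.
(428.2)(0.865)(57.1 − T) = [(568.1)(1.97) + 148.4](T − 6.4)
370.393 (57.1 − T) = 1267.557 (T − 6.4)
21149 − 370.393 T = 1267.557 T − 8112.4
29261.4 = 1637.950 T
T = 17.86 °C

T_f = 17.9 °C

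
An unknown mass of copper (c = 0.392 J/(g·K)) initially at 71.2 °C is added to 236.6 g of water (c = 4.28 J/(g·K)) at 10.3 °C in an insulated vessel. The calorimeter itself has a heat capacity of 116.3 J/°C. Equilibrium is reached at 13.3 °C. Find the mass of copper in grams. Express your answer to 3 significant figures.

m = 149 g

q_gained = (236.6 × 4.28 + 116.3) × (13.3 − 10.3) = 3387 J
q_lost = m × 0.392 × (71.2 − 13.3) = 22.6968 m
m = 3387 / 22.6968 = 149 g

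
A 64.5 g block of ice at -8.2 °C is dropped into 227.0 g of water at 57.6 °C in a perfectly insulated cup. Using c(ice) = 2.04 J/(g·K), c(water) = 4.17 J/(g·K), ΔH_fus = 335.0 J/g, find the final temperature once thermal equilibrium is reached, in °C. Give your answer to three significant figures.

T_f = 26.2 °C

Heat to bring ice to 0 °C and melt it: q₁ = 64.5×2.04×8.2 + 64.5×335.0 = 22686 J
Heat the water can supply cooling to 0 °C: 227.0×4.17×57.6 = 54523.6 J > q₁, so all ice melts.
Energy balance: 227.0×4.17×(57.6 − T) = 22686 + 64.5×4.17×(T − 0)
946.59(57.6 − T) = 22686 + 268.965 T
54523.6 − 22686 = 1215.555 T
T = 31837.6 / 1215.555 = 26.19 °C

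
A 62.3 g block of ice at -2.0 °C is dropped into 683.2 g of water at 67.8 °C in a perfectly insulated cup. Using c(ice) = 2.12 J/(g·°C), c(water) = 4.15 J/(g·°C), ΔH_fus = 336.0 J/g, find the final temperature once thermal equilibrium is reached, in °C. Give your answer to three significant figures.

Heat to bring ice to 0 °C and melt it: q₁ = 62.3×2.12×2.0 + 62.3×336.0 = 21197 J
Heat the water can supply cooling to 0 °C: 683.2×4.15×67.8 = 192232 J > q₁, so all ice melts.
Energy balance: 683.2×4.15×(67.8 − T) = 21197 + 62.3×4.15×(T − 0)
2835.28(67.8 − T) = 21197 + 258.545 T
192232 − 21197 = 3093.825 T
T = 171035 / 3093.825 = 55.28 °C

T_f = 55.3 °C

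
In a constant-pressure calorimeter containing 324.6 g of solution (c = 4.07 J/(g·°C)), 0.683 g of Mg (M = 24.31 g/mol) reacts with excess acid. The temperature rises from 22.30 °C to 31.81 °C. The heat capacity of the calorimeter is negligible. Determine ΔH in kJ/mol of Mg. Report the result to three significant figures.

|ΔT| = |31.81 − 22.30| = 9.51 °C
|q_surr| = (324.6 × 4.07) × 9.51 = 1321.122 × 9.51 = 12560 J
n(Mg) = 0.683 / 24.31 = 0.02810 mol
Temperature rose, so q_rxn = −|q_surr| = -12.56 kJ
ΔH = q_rxn / n = -447.0 kJ/mol

ΔH = -447 kJ/mol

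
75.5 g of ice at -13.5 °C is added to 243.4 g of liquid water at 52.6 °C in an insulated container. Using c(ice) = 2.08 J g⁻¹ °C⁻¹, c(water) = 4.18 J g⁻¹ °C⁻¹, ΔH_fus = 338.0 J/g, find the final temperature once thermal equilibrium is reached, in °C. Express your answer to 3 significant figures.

T_f = 19.4 °C

Heat to bring ice to 0 °C and melt it: q₁ = 75.5×2.08×13.5 + 75.5×338.0 = 27639 J
Heat the water can supply cooling to 0 °C: 243.4×4.18×52.6 = 53515.9 J > q₁, so all ice melts.
Energy balance: 243.4×4.18×(52.6 − T) = 27639 + 75.5×4.18×(T − 0)
1017.412(52.6 − T) = 27639 + 315.59 T
53515.9 − 27639 = 1333.002 T
T = 25876.9 / 1333.002 = 19.41 °C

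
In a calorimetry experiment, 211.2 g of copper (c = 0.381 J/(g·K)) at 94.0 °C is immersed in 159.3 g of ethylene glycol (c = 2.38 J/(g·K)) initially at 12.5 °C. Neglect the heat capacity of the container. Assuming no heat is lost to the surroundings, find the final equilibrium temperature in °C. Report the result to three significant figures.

Heat lost by copper = heat gained by ethylene glycol.
(211.2)(0.381)(94.0 − T) = (159.3)(2.38)(T − 12.5)
80.4672 (94.0 − T) = 379.134 (T − 12.5)
7563.9 − 80.4672 T = 379.134 T − 4739.2
12303.1 = 459.6012 T
T = 26.77 °C

T_f = 26.8 °C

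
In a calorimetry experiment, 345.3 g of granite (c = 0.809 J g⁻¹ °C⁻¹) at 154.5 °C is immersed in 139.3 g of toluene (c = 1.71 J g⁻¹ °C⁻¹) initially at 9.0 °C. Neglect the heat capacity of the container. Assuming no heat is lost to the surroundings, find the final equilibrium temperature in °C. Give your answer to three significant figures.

T_f = 87.5 °C

Heat lost by granite = heat gained by toluene.
(345.3)(0.809)(154.5 − T) = (139.3)(1.71)(T − 9.0)
279.3477 (154.5 − T) = 238.203 (T − 9.0)
43159 − 279.3477 T = 238.203 T − 2143.8
45302.8 = 517.5507 T
T = 87.53 °C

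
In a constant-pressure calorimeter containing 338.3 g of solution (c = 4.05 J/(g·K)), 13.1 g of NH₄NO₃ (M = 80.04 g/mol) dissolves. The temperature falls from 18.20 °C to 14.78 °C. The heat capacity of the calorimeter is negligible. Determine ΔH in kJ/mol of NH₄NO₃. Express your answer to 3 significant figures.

ΔH = 28.6 kJ/mol

|ΔT| = |14.78 − 18.20| = 3.42 °C
|q_surr| = (338.3 × 4.05) × 3.42 = 1370.115 × 3.42 = 4686 J
n(NH₄NO₃) = 13.1 / 80.04 = 0.1637 mol
Temperature fell, so q_rxn = +|q_surr| = 4.686 kJ
ΔH = q_rxn / n = 28.63 kJ/mol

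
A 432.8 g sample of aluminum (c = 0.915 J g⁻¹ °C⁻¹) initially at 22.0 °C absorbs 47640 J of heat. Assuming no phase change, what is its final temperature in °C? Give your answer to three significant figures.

ΔT = q / (m c) = 47640 / (432.8 × 0.915) = 120.3 °C
T_f = 22.0 + 120.3 = 142.3 °C

T_f = 142 °C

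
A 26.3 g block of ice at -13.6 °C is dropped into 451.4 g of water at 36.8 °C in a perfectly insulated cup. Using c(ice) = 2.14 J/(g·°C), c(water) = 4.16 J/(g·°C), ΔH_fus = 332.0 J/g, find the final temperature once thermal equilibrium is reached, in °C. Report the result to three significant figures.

Heat to bring ice to 0 °C and melt it: q₁ = 26.3×2.14×13.6 + 26.3×332.0 = 9497.0 J
Heat the water can supply cooling to 0 °C: 451.4×4.16×36.8 = 69103.9 J > q₁, so all ice melts.
Energy balance: 451.4×4.16×(36.8 − T) = 9497.0 + 26.3×4.16×(T − 0)
1877.824(36.8 − T) = 9497.0 + 109.408 T
69103.9 − 9497.0 = 1987.232 T
T = 59606.9 / 1987.232 = 29.99 °C

T_f = 30.0 °C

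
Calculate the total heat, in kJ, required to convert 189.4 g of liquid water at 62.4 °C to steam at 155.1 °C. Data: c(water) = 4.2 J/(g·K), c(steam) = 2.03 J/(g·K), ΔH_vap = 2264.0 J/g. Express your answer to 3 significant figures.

q1 (heat water 62.4→100.0 °C): 189.4 × 4.2 × 37.6 = 29910 J
q2 (vaporize at 100 °C): 189.4 × 2264.0 = 428802 J
q3 (heat steam 100.0→155.1 °C): 189.4 × 2.03 × 55.1 = 21185 J
Total: 29910 + 428802 + 21185 = 479897 J = 480 kJ

q = 480 kJ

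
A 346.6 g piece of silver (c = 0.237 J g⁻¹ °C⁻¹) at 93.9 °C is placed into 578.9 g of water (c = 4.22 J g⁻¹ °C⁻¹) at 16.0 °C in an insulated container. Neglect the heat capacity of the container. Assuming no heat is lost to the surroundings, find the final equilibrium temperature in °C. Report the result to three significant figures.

T_f = 18.5 °C

Heat lost by silver = heat gained by water.
(346.6)(0.237)(93.9 − T) = (578.9)(4.22)(T − 16.0)
82.1442 (93.9 − T) = 2442.958 (T − 16.0)
7713.3 − 82.1442 T = 2442.958 T − 39087
46800.3 = 2525.1022 T
T = 18.53 °C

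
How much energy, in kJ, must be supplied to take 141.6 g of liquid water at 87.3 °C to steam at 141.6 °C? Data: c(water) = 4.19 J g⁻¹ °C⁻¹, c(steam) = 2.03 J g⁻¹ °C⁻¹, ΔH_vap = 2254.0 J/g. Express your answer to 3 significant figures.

q = 339 kJ

q1 (heat water 87.3→100.0 °C): 141.6 × 4.19 × 12.7 = 7535 J
q2 (vaporize at 100 °C): 141.6 × 2254.0 = 319166 J
q3 (heat steam 100.0→141.6 °C): 141.6 × 2.03 × 41.6 = 11958 J
Total: 7535 + 319166 + 11958 = 338659 J = 339 kJ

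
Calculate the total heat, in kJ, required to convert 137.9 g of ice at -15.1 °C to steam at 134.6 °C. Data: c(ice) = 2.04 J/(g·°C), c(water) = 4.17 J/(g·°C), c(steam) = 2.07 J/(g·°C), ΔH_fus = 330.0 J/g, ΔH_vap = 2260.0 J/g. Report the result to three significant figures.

q1 (heat ice -15.1→0.0 °C): 137.9 × 2.04 × 15.1 = 4248 J
q2 (melt at 0 °C): 137.9 × 330.0 = 45507 J
q3 (heat water 0.0→100.0 °C): 137.9 × 4.17 × 100.0 = 57504 J
q4 (vaporize at 100 °C): 137.9 × 2260.0 = 311654 J
q5 (heat steam 100.0→134.6 °C): 137.9 × 2.07 × 34.6 = 9877 J
Total: 4248 + 45507 + 57504 + 311654 + 9877 = 428790 J = 429 kJ

q = 429 kJ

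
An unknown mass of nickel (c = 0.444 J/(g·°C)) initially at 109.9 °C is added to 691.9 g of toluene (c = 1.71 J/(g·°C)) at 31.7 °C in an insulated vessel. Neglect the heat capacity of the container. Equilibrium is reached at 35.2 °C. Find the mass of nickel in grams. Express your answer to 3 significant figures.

q_gained = (691.9 × 1.71) × (35.2 − 31.7) = 4141 J
q_lost = m × 0.444 × (109.9 − 35.2) = 33.1668 m
m = 4141 / 33.1668 = 125 g

m = 125 g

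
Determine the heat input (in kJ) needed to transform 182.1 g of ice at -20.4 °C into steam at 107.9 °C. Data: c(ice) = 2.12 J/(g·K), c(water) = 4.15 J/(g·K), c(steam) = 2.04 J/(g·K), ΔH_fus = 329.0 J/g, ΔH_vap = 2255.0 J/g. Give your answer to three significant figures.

q = 557 kJ

q1 (heat ice -20.4→0.0 °C): 182.1 × 2.12 × 20.4 = 7875 J
q2 (melt at 0 °C): 182.1 × 329.0 = 59911 J
q3 (heat water 0.0→100.0 °C): 182.1 × 4.15 × 100.0 = 75572 J
q4 (vaporize at 100 °C): 182.1 × 2255.0 = 410636 J
q5 (heat steam 100.0→107.9 °C): 182.1 × 2.04 × 7.9 = 2935 J
Total: 7875 + 59911 + 75572 + 410636 + 2935 = 556929 J = 557 kJ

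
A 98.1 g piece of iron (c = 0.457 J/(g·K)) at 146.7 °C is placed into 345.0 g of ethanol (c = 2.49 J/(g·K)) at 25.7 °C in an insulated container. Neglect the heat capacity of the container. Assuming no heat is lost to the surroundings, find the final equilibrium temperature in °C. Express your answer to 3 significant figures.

T_f = 31.7 °C

Heat lost by iron = heat gained by ethanol.
(98.1)(0.457)(146.7 − T) = (345.0)(2.49)(T − 25.7)
44.8317 (146.7 − T) = 859.05 (T − 25.7)
6576.8 − 44.8317 T = 859.05 T − 22078
28654.8 = 903.8817 T
T = 31.70 °C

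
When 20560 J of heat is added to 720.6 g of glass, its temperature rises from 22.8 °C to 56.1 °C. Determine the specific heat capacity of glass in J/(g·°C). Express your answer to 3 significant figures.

c = 0.857 J/(g·°C)

c = q / (m ΔT) = 20560 / (720.6 × 33.3)
c = 20560 / 23995.98 = 0.857 J/(g·°C)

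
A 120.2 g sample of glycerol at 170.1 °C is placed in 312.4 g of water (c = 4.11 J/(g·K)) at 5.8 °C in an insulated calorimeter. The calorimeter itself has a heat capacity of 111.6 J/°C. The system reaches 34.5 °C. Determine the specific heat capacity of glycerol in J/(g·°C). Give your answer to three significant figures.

c = 2.46 J/(g·°C)

q_gained = (312.4 × 4.11 + 111.6) × (34.5 − 5.8) = 40050 J
q_lost = 120.2 × c × (170.1 − 34.5) = 16299.12 c
Set equal: c = 40050 / 16299.12 = 2.46 J/(g·°C)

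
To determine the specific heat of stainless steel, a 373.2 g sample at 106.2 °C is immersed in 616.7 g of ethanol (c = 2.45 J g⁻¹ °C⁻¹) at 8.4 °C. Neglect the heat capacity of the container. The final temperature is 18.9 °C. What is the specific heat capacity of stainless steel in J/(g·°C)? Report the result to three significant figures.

q_gained = (616.7 × 2.45) × (18.9 − 8.4) = 15860 J
q_lost = 373.2 × c × (106.2 − 18.9) = 32580.36 c
Set equal: c = 15860 / 32580.36 = 0.487 J/(g·°C)

c = 0.487 J/(g·°C)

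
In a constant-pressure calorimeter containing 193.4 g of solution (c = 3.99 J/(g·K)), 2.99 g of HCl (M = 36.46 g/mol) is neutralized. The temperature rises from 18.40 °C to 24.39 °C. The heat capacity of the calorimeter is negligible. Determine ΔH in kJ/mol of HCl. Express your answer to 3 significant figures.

ΔH = -56.4 kJ/mol

|ΔT| = |24.39 − 18.40| = 5.99 °C
|q_surr| = (193.4 × 3.99) × 5.99 = 771.666 × 5.99 = 4622 J
n(HCl) = 2.99 / 36.46 = 0.08201 mol
Temperature rose, so q_rxn = −|q_surr| = -4.622 kJ
ΔH = q_rxn / n = -56.36 kJ/mol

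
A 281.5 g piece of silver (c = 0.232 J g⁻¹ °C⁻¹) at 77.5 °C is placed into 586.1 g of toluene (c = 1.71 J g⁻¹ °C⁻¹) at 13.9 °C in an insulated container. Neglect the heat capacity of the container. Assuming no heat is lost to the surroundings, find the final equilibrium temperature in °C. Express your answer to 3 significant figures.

T_f = 17.8 °C

Heat lost by silver = heat gained by toluene.
(281.5)(0.232)(77.5 − T) = (586.1)(1.71)(T − 13.9)
65.308 (77.5 − T) = 1002.231 (T − 13.9)
5061.4 − 65.308 T = 1002.231 T − 13931
18992.4 = 1067.539 T
T = 17.79 °C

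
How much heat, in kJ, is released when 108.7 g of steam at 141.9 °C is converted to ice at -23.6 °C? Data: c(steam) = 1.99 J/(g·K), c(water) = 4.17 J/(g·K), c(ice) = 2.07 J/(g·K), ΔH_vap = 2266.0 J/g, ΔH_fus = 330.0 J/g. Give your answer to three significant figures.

q = 342 kJ

q1 (cool steam 141.9→100 °C): 108.7 × 1.99 × 41.9 = 9064 J
q2 (condense at 100 °C): 108.7 × 2266.0 = 246314 J
q3 (cool water 100→0 °C): 108.7 × 4.17 × 100.0 = 45328 J
q4 (freeze at 0 °C): 108.7 × 330.0 = 35871 J
q5 (cool ice 0→-23.6 °C): 108.7 × 2.07 × 23.6 = 5310 J
Total: 9064 + 246314 + 45328 + 35871 + 5310 = 341887 J = 342 kJ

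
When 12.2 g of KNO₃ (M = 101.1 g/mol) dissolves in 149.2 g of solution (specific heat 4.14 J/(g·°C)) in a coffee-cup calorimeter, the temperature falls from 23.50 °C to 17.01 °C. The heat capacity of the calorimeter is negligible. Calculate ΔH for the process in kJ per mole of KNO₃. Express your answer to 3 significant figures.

ΔH = 33.2 kJ/mol

|ΔT| = |17.01 − 23.50| = 6.49 °C
|q_surr| = (149.2 × 4.14) × 6.49 = 617.688 × 6.49 = 4009 J
n(KNO₃) = 12.2 / 101.1 = 0.1207 mol
Temperature fell, so q_rxn = +|q_surr| = 4.009 kJ
ΔH = q_rxn / n = 33.21 kJ/mol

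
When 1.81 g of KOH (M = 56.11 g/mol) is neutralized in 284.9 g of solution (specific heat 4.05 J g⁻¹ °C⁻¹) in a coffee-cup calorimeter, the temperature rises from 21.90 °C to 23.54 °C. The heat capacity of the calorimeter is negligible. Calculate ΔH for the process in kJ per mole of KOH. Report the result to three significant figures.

ΔH = -58.7 kJ/mol

|ΔT| = |23.54 − 21.90| = 1.64 °C
|q_surr| = (284.9 × 4.05) × 1.64 = 1153.845 × 1.64 = 1892.3 J
n(KOH) = 1.81 / 56.11 = 0.032258 mol
Temperature rose, so q_rxn = −|q_surr| = -1.8923 kJ
ΔH = q_rxn / n = -58.66 kJ/mol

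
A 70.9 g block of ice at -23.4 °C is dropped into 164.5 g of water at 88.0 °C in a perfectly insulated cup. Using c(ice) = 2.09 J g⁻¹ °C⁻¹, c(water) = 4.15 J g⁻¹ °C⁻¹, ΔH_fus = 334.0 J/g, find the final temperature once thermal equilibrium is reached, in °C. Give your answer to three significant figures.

Heat to bring ice to 0 °C and melt it: q₁ = 70.9×2.09×23.4 + 70.9×334.0 = 27148 J
Heat the water can supply cooling to 0 °C: 164.5×4.15×88.0 = 60075.4 J > q₁, so all ice melts.
Energy balance: 164.5×4.15×(88.0 − T) = 27148 + 70.9×4.15×(T − 0)
682.675(88.0 − T) = 27148 + 294.235 T
60075.4 − 27148 = 976.910 T
T = 32927.4 / 976.910 = 33.71 °C

T_f = 33.7 °C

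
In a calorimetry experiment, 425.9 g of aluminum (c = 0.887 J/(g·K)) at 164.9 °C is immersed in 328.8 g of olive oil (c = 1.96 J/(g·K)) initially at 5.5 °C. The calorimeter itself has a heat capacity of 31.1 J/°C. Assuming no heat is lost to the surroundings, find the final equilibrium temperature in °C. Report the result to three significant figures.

T_f = 62.7 °C

Heat lost by aluminum = heat gained by olive oil + calorimeter.
(425.9)(0.887)(164.9 − T) = [(328.8)(1.96) + 31.1](T − 5.5)
377.7733 (164.9 − T) = 675.548 (T − 5.5)
62295 − 377.7733 T = 675.548 T − 3715.5
66010.5 = 1053.3213 T
T = 62.67 °C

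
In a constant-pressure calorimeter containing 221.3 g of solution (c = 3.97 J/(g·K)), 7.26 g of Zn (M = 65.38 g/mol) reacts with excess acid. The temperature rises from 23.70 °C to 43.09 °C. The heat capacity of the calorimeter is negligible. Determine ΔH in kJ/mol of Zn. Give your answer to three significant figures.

ΔH = -153 kJ/mol

|ΔT| = |43.09 − 23.70| = 19.39 °C
|q_surr| = (221.3 × 3.97) × 19.39 = 878.561 × 19.39 = 17035 J
n(Zn) = 7.26 / 65.38 = 0.11104 mol
Temperature rose, so q_rxn = −|q_surr| = -17.035 kJ
ΔH = q_rxn / n = -153.4 kJ/mol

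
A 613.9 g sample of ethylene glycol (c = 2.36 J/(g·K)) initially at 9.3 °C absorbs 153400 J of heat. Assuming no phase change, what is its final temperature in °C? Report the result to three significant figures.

T_f = 115 °C

ΔT = q / (m c) = 153400 / (613.9 × 2.36) = 105.9 °C
T_f = 9.3 + 105.9 = 115.2 °C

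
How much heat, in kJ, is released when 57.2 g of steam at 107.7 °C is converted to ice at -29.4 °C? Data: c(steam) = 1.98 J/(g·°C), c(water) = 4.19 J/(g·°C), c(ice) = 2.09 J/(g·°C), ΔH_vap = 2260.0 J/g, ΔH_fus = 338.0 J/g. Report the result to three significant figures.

q1 (cool steam 107.7→100 °C): 57.2 × 1.98 × 7.7 = 872 J
q2 (condense at 100 °C): 57.2 × 2260.0 = 129272 J
q3 (cool water 100→0 °C): 57.2 × 4.19 × 100.0 = 23967 J
q4 (freeze at 0 °C): 57.2 × 338.0 = 19334 J
q5 (cool ice 0→-29.4 °C): 57.2 × 2.09 × 29.4 = 3515 J
Total: 872 + 129272 + 23967 + 19334 + 3515 = 176960 J = 177 kJ

q = 177 kJ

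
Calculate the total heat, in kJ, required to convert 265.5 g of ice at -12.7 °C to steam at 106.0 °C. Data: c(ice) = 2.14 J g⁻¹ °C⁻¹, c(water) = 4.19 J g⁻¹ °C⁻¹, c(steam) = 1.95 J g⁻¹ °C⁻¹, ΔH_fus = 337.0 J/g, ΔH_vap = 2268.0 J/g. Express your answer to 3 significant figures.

q = 813 kJ

q1 (heat ice -12.7→0.0 °C): 265.5 × 2.14 × 12.7 = 7216 J
q2 (melt at 0 °C): 265.5 × 337.0 = 89474 J
q3 (heat water 0.0→100.0 °C): 265.5 × 4.19 × 100.0 = 111245 J
q4 (vaporize at 100 °C): 265.5 × 2268.0 = 602154 J
q5 (heat steam 100.0→106.0 °C): 265.5 × 1.95 × 6.0 = 3106 J
Total: 7216 + 89474 + 111245 + 602154 + 3106 = 813195 J = 813 kJ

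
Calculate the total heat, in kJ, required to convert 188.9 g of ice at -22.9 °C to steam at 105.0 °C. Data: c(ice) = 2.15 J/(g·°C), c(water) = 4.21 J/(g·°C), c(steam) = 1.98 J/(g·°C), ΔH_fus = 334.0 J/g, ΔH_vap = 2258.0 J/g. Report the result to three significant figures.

q1 (heat ice -22.9→0.0 °C): 188.9 × 2.15 × 22.9 = 9300 J
q2 (melt at 0 °C): 188.9 × 334.0 = 63093 J
q3 (heat water 0.0→100.0 °C): 188.9 × 4.21 × 100.0 = 79527 J
q4 (vaporize at 100 °C): 188.9 × 2258.0 = 426536 J
q5 (heat steam 100.0→105.0 °C): 188.9 × 1.98 × 5.0 = 1870 J
Total: 9300 + 63093 + 79527 + 426536 + 1870 = 580326 J = 580 kJ

q = 580 kJ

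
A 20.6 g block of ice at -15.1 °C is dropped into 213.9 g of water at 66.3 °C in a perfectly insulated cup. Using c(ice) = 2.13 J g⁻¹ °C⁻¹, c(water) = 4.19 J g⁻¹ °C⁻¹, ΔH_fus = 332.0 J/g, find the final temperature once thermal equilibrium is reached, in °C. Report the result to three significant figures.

Heat to bring ice to 0 °C and melt it: q₁ = 20.6×2.13×15.1 + 20.6×332.0 = 7501.8 J
Heat the water can supply cooling to 0 °C: 213.9×4.19×66.3 = 59420.8 J > q₁, so all ice melts.
Energy balance: 213.9×4.19×(66.3 − T) = 7501.8 + 20.6×4.19×(T − 0)
896.241(66.3 − T) = 7501.8 + 86.314 T
59420.8 − 7501.8 = 982.555 T
T = 51919.0 / 982.555 = 52.84 °C

T_f = 52.8 °C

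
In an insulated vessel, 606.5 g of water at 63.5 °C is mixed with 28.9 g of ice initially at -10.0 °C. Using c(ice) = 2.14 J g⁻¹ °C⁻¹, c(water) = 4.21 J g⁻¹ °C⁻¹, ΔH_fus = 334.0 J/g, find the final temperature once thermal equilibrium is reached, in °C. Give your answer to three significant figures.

T_f = 56.8 °C

Heat to bring ice to 0 °C and melt it: q₁ = 28.9×2.14×10.0 + 28.9×334.0 = 10271 J
Heat the water can supply cooling to 0 °C: 606.5×4.21×63.5 = 162139 J > q₁, so all ice melts.
Energy balance: 606.5×4.21×(63.5 − T) = 10271 + 28.9×4.21×(T − 0)
2553.365(63.5 − T) = 10271 + 121.669 T
162139 − 10271 = 2675.034 T
T = 151868 / 2675.034 = 56.77 °C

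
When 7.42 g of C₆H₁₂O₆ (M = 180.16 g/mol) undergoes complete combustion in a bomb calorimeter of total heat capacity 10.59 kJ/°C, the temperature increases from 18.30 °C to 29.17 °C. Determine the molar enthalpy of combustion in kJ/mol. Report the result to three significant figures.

ΔH = -2790 kJ/mol

ΔT = 29.17 − 18.30 = 10.87 °C
q_cal = C_cal × ΔT = 10.59 × 10.87 = 115.1133 kJ
n = 7.42 / 180.16 = 0.04119 mol
q_rxn = −q_cal = -115.1133 kJ
ΔH = -115.1133 / 0.04119 = -2794.7 kJ/mol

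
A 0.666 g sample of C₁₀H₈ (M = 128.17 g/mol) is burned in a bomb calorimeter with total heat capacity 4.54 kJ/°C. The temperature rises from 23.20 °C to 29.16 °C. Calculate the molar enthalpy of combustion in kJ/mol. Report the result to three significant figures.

ΔH = -5210 kJ/mol

ΔT = 29.16 − 23.20 = 5.96 °C
q_cal = C_cal × ΔT = 4.54 × 5.96 = 27.0584 kJ
n = 0.666 / 128.17 = 0.005196 mol
q_rxn = −q_cal = -27.0584 kJ
ΔH = -27.0584 / 0.005196 = -5208 kJ/mol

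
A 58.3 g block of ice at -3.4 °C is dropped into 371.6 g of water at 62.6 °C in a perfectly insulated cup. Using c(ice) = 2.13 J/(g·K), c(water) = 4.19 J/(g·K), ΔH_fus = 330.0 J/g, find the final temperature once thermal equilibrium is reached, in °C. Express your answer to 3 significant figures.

Heat to bring ice to 0 °C and melt it: q₁ = 58.3×2.13×3.4 + 58.3×330.0 = 19661 J
Heat the water can supply cooling to 0 °C: 371.6×4.19×62.6 = 97468.5 J > q₁, so all ice melts.
Energy balance: 371.6×4.19×(62.6 − T) = 19661 + 58.3×4.19×(T − 0)
1557.004(62.6 − T) = 19661 + 244.277 T
97468.5 − 19661 = 1801.281 T
T = 77807.5 / 1801.281 = 43.20 °C

T_f = 43.2 °C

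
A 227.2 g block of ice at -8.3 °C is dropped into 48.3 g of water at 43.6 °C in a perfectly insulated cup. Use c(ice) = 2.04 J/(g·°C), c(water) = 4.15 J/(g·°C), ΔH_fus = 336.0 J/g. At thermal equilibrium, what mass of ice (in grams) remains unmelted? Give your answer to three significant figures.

Heat to warm all ice to 0 °C: 227.2×2.04×8.3 = 3847.0 J
Heat released by water cooling to 0 °C: 48.3×4.15×43.6 = 8739.4 J
8739.4 J < 3847.0 + 227.2×336.0 = 80186.2 J, so not all ice melts; final T = 0 °C.
Heat left for melting: 8739.4 − 3847.0 = 4892.4 J
Mass melted = 4892.4 / 336.0 = 14.56 g
Ice remaining = 227.2 − 14.56 = 212.64 g

m_ice remaining = 213 g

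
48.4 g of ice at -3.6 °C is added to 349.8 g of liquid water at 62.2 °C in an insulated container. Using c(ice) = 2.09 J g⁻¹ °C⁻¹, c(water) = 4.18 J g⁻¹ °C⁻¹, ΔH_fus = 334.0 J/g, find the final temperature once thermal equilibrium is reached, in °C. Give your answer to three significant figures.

T_f = 44.7 °C

Heat to bring ice to 0 °C and melt it: q₁ = 48.4×2.09×3.6 + 48.4×334.0 = 16530 J
Heat the water can supply cooling to 0 °C: 349.8×4.18×62.2 = 90946.6 J > q₁, so all ice melts.
Energy balance: 349.8×4.18×(62.2 − T) = 16530 + 48.4×4.18×(T − 0)
1462.164(62.2 − T) = 16530 + 202.312 T
90946.6 − 16530 = 1664.476 T
T = 74416.6 / 1664.476 = 44.71 °C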